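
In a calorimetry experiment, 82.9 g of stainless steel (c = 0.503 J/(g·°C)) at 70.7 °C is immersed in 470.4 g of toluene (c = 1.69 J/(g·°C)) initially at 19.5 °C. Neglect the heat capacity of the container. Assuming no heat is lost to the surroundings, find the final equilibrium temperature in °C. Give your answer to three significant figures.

T_f = 22.1 °C

Heat lost by stainless steel = heat gained by toluene.
(82.9)(0.503)(70.7 − T) = (470.4)(1.69)(T − 19.5)
41.6987 (70.7 − T) = 794.976 (T − 19.5)
2948.1 − 41.6987 T = 794.976 T − 15502
18450.1 = 836.6747 T
T = 22.05 °C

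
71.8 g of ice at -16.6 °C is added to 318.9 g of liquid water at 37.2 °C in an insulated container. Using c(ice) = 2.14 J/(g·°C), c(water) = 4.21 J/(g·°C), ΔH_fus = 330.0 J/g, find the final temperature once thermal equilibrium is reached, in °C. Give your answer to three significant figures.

Heat to bring ice to 0 °C and melt it: q₁ = 71.8×2.14×16.6 + 71.8×330.0 = 26245 J
Heat the water can supply cooling to 0 °C: 318.9×4.21×37.2 = 49943.6 J > q₁, so all ice melts.
Energy balance: 318.9×4.21×(37.2 − T) = 26245 + 71.8×4.21×(T − 0)
1342.569(37.2 − T) = 26245 + 302.278 T
49943.6 − 26245 = 1644.847 T
T = 23698.6 / 1644.847 = 14.41 °C

T_f = 14.4 °C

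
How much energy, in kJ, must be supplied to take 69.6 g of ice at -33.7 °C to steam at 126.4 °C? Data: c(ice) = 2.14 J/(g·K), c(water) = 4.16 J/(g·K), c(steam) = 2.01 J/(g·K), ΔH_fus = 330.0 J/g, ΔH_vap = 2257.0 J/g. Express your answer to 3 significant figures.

q = 218 kJ

q1 (heat ice -33.7→0.0 °C): 69.6 × 2.14 × 33.7 = 5019 J
q2 (melt at 0 °C): 69.6 × 330.0 = 22968 J
q3 (heat water 0.0→100.0 °C): 69.6 × 4.16 × 100.0 = 28954 J
q4 (vaporize at 100 °C): 69.6 × 2257.0 = 157087 J
q5 (heat steam 100.0→126.4 °C): 69.6 × 2.01 × 26.4 = 3693 J
Total: 5019 + 22968 + 28954 + 157087 + 3693 = 217721 J = 218 kJ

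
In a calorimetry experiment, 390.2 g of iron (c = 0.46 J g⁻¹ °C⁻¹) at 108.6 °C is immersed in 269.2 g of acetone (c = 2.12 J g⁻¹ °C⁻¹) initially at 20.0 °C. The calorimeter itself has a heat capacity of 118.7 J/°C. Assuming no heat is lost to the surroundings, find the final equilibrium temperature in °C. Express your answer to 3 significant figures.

Heat lost by iron = heat gained by acetone + calorimeter.
(390.2)(0.46)(108.6 − T) = [(269.2)(2.12) + 118.7](T − 20.0)
179.492 (108.6 − T) = 689.404 (T − 20.0)
19493 − 179.492 T = 689.404 T − 13788
33281 = 868.896 T
T = 38.30 °C

T_f = 38.3 °C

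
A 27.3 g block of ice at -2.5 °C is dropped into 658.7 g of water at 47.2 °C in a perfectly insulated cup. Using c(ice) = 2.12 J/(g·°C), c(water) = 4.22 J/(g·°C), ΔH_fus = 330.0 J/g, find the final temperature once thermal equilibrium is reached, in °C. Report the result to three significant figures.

Heat to bring ice to 0 °C and melt it: q₁ = 27.3×2.12×2.5 + 27.3×330.0 = 9153.7 J
Heat the water can supply cooling to 0 °C: 658.7×4.22×47.2 = 131203 J > q₁, so all ice melts.
Energy balance: 658.7×4.22×(47.2 − T) = 9153.7 + 27.3×4.22×(T − 0)
2779.714(47.2 − T) = 9153.7 + 115.206 T
131203 − 9153.7 = 2894.920 T
T = 122049.3 / 2894.920 = 42.16 °C

T_f = 42.2 °C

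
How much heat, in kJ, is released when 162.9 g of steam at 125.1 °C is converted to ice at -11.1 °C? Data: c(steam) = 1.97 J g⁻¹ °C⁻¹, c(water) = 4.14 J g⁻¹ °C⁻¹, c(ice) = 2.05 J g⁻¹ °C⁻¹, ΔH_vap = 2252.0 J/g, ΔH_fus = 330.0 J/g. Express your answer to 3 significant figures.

q = 500 kJ

q1 (cool steam 125.1→100 °C): 162.9 × 1.97 × 25.1 = 8055 J
q2 (condense at 100 °C): 162.9 × 2252.0 = 366851 J
q3 (cool water 100→0 °C): 162.9 × 4.14 × 100.0 = 67441 J
q4 (freeze at 0 °C): 162.9 × 330.0 = 53757 J
q5 (cool ice 0→-11.1 °C): 162.9 × 2.05 × 11.1 = 3707 J
Total: 8055 + 366851 + 67441 + 53757 + 3707 = 499811 J = 500 kJ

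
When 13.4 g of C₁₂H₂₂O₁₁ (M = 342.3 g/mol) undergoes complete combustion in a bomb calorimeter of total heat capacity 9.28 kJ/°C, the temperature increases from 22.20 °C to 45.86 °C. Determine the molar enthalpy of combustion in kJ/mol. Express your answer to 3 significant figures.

ΔT = 45.86 − 22.20 = 23.66 °C
q_cal = C_cal × ΔT = 9.28 × 23.66 = 219.5648 kJ
n = 13.4 / 342.3 = 0.03915 mol
q_rxn = −q_cal = -219.5648 kJ
ΔH = -219.5648 / 0.03915 = -5608 kJ/mol

ΔH = -5610 kJ/mol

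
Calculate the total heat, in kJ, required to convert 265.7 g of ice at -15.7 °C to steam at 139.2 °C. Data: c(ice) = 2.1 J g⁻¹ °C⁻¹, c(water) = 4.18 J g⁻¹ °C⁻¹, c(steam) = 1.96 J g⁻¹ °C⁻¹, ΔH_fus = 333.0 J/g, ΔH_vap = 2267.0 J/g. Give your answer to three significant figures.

q1 (heat ice -15.7→0.0 °C): 265.7 × 2.1 × 15.7 = 8760 J
q2 (melt at 0 °C): 265.7 × 333.0 = 88478 J
q3 (heat water 0.0→100.0 °C): 265.7 × 4.18 × 100.0 = 111063 J
q4 (vaporize at 100 °C): 265.7 × 2267.0 = 602342 J
q5 (heat steam 100.0→139.2 °C): 265.7 × 1.96 × 39.2 = 20414 J
Total: 8760 + 88478 + 111063 + 602342 + 20414 = 831057 J = 831 kJ

q = 831 kJ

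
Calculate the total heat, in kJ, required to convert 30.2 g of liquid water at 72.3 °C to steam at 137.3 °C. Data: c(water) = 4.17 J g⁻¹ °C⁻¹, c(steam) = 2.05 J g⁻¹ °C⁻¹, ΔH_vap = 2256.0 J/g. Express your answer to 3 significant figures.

q = 73.9 kJ

q1 (heat water 72.3→100.0 °C): 30.2 × 4.17 × 27.7 = 3488 J
q2 (vaporize at 100 °C): 30.2 × 2256.0 = 68131 J
q3 (heat steam 100.0→137.3 °C): 30.2 × 2.05 × 37.3 = 2309 J
Total: 3488 + 68131 + 2309 = 73928 J = 73.9 kJ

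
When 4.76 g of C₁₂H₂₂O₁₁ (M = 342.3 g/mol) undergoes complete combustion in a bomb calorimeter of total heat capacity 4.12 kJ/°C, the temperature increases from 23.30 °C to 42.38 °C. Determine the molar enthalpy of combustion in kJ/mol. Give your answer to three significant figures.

ΔH = -5650 kJ/mol

ΔT = 42.38 − 23.30 = 19.08 °C
q_cal = C_cal × ΔT = 4.12 × 19.08 = 78.6096 kJ
n = 4.76 / 342.3 = 0.01391 mol
q_rxn = −q_cal = -78.6096 kJ
ΔH = -78.6096 / 0.01391 = -5651 kJ/mol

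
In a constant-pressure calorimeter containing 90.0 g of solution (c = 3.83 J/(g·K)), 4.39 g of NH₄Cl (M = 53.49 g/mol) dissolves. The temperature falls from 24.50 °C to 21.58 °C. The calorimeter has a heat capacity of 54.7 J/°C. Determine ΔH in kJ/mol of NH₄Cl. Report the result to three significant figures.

ΔH = 14.2 kJ/mol

|ΔT| = |21.58 − 24.50| = 2.92 °C
|q_surr| = (90.0 × 3.83 + 54.7) × 2.92 = 399.4 × 2.92 = 1166 J
n(NH₄Cl) = 4.39 / 53.49 = 0.08207 mol
Temperature fell, so q_rxn = +|q_surr| = 1.166 kJ
ΔH = q_rxn / n = 14.21 kJ/mol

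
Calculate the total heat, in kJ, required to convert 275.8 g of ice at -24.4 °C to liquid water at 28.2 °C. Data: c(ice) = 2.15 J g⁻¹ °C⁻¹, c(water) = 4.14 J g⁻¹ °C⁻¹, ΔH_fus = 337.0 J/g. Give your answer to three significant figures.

q1 (heat ice -24.4→0.0 °C): 275.8 × 2.15 × 24.4 = 14468 J
q2 (melt at 0 °C): 275.8 × 337.0 = 92945 J
q3 (heat water 0.0→28.2 °C): 275.8 × 4.14 × 28.2 = 32199 J
Total: 14468 + 92945 + 32199 = 139612 J = 140 kJ

q = 140 kJ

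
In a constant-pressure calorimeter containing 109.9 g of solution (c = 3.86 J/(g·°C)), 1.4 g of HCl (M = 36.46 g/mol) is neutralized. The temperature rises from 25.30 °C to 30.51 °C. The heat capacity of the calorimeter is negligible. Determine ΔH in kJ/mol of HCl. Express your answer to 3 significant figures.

ΔH = -57.6 kJ/mol

|ΔT| = |30.51 − 25.30| = 5.21 °C
|q_surr| = (109.9 × 3.86) × 5.21 = 424.214 × 5.21 = 2210 J
n(HCl) = 1.4 / 36.46 = 0.03840 mol
Temperature rose, so q_rxn = −|q_surr| = -2.210 kJ
ΔH = q_rxn / n = -57.55 kJ/mol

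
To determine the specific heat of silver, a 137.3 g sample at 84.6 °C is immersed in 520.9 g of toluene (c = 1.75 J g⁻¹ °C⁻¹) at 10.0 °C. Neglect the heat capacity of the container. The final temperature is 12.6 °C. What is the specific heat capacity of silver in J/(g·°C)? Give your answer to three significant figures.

q_gained = (520.9 × 1.75) × (12.6 − 10.0) = 2370 J
q_lost = 137.3 × c × (84.6 − 12.6) = 9885.6 c
Set equal: c = 2370 / 9885.6 = 0.240 J/(g·°C)

c = 0.240 J/(g·°C)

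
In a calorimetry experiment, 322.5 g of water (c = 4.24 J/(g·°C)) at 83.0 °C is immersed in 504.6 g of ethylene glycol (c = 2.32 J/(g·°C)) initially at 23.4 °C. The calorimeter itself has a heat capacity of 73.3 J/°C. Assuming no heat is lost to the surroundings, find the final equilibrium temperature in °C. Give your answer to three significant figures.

T_f = 54.6 °C

Heat lost by water = heat gained by ethylene glycol + calorimeter.
(322.5)(4.24)(83.0 − T) = [(504.6)(2.32) + 73.3](T − 23.4)
1367.4 (83.0 − T) = 1243.972 (T − 23.4)
113490 − 1367.4 T = 1243.972 T − 29109
142599 = 2611.372 T
T = 54.61 °C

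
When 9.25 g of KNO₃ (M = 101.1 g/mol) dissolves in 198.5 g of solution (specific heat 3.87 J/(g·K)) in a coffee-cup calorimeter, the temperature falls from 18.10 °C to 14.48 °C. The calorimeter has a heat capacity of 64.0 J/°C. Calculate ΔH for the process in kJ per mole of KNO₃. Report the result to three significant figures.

ΔH = 32.9 kJ/mol

|ΔT| = |14.48 − 18.10| = 3.62 °C
|q_surr| = (198.5 × 3.87 + 64.0) × 3.62 = 832.195 × 3.62 = 3013 J
n(KNO₃) = 9.25 / 101.1 = 0.09149 mol
Temperature fell, so q_rxn = +|q_surr| = 3.013 kJ
ΔH = q_rxn / n = 32.93 kJ/mol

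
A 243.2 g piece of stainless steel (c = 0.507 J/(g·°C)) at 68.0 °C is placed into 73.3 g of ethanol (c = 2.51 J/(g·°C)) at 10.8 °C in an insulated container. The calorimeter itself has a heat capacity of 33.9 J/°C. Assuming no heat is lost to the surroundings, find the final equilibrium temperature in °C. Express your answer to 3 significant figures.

T_f = 31.5 °C

Heat lost by stainless steel = heat gained by ethanol + calorimeter.
(243.2)(0.507)(68.0 − T) = [(73.3)(2.51) + 33.9](T − 10.8)
123.3024 (68.0 − T) = 217.883 (T − 10.8)
8384.6 − 123.3024 T = 217.883 T − 2353.1
10737.7 = 341.1854 T
T = 31.47 °C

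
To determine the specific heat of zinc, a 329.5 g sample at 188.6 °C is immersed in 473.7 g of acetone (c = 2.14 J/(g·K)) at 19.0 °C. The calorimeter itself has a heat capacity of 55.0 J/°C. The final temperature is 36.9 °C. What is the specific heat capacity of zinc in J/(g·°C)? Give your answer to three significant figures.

q_gained = (473.7 × 2.14 + 55.0) × (36.9 − 19.0) = 19130 J
q_lost = 329.5 × c × (188.6 − 36.9) = 49985.15 c
Set equal: c = 19130 / 49985.15 = 0.383 J/(g·°C)

c = 0.383 J/(g·°C)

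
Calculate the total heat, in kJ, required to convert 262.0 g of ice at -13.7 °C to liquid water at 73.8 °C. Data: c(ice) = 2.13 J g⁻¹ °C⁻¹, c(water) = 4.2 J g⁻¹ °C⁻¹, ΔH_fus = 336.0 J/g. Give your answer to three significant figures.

q = 177 kJ

q1 (heat ice -13.7→0.0 °C): 262.0 × 2.13 × 13.7 = 7645 J
q2 (melt at 0 °C): 262.0 × 336.0 = 88032 J
q3 (heat water 0.0→73.8 °C): 262.0 × 4.2 × 73.8 = 81210 J
Total: 7645 + 88032 + 81210 = 176887 J = 177 kJ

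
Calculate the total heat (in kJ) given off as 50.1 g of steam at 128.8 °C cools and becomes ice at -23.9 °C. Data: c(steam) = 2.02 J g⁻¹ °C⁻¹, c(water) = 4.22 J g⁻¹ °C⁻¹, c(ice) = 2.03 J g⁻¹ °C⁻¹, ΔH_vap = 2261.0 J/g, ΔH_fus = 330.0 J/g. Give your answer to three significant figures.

q1 (cool steam 128.8→100 °C): 50.1 × 2.02 × 28.8 = 2915 J
q2 (condense at 100 °C): 50.1 × 2261.0 = 113276 J
q3 (cool water 100→0 °C): 50.1 × 4.22 × 100.0 = 21142 J
q4 (freeze at 0 °C): 50.1 × 330.0 = 16533 J
q5 (cool ice 0→-23.9 °C): 50.1 × 2.03 × 23.9 = 2431 J
Total: 2915 + 113276 + 21142 + 16533 + 2431 = 156297 J = 156 kJ

q = 156 kJ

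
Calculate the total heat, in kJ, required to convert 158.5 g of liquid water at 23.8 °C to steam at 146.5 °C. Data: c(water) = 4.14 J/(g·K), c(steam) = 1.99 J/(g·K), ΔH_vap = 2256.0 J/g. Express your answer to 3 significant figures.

q1 (heat water 23.8→100.0 °C): 158.5 × 4.14 × 76.2 = 50002 J
q2 (vaporize at 100 °C): 158.5 × 2256.0 = 357576 J
q3 (heat steam 100.0→146.5 °C): 158.5 × 1.99 × 46.5 = 14667 J
Total: 50002 + 357576 + 14667 = 422245 J = 422 kJ

q = 422 kJ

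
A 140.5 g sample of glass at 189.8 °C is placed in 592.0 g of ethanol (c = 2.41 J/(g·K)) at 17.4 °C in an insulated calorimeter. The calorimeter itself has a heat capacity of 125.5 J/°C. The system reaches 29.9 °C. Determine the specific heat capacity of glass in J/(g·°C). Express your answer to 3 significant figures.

q_gained = (592.0 × 2.41 + 125.5) × (29.9 − 17.4) = 19400 J
q_lost = 140.5 × c × (189.8 − 29.9) = 22465.95 c
Set equal: c = 19400 / 22465.95 = 0.864 J/(g·°C)

c = 0.864 J/(g·°C)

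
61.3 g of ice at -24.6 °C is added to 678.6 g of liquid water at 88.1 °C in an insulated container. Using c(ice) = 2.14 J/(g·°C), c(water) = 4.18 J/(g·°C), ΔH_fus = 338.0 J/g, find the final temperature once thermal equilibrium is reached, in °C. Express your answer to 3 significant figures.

T_f = 73.1 °C

Heat to bring ice to 0 °C and melt it: q₁ = 61.3×2.14×24.6 + 61.3×338.0 = 23946 J
Heat the water can supply cooling to 0 °C: 678.6×4.18×88.1 = 249900 J > q₁, so all ice melts.
Energy balance: 678.6×4.18×(88.1 − T) = 23946 + 61.3×4.18×(T − 0)
2836.548(88.1 − T) = 23946 + 256.234 T
249900 − 23946 = 3092.782 T
T = 225954 / 3092.782 = 73.06 °C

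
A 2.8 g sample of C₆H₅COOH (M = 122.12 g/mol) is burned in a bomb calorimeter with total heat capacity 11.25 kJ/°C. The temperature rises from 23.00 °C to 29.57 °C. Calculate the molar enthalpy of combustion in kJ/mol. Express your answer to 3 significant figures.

ΔH = -3220 kJ/mol

ΔT = 29.57 − 23.00 = 6.57 °C
q_cal = C_cal × ΔT = 11.25 × 6.57 = 73.9125 kJ
n = 2.8 / 122.12 = 0.02293 mol
q_rxn = −q_cal = -73.9125 kJ
ΔH = -73.9125 / 0.02293 = -3223 kJ/mol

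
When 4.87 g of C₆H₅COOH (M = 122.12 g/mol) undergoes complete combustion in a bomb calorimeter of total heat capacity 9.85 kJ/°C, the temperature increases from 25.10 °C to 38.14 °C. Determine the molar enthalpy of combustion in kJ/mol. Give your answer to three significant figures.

ΔH = -3220 kJ/mol

ΔT = 38.14 − 25.10 = 13.04 °C
q_cal = C_cal × ΔT = 9.85 × 13.04 = 128.444 kJ
n = 4.87 / 122.12 = 0.03988 mol
q_rxn = −q_cal = -128.444 kJ
ΔH = -128.444 / 0.03988 = -3221 kJ/mol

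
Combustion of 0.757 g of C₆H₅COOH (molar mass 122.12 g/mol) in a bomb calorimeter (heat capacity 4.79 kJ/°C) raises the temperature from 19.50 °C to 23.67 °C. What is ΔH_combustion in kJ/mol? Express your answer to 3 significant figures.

ΔH = -3220 kJ/mol

ΔT = 23.67 − 19.50 = 4.17 °C
q_cal = C_cal × ΔT = 4.79 × 4.17 = 19.9743 kJ
n = 0.757 / 122.12 = 0.006199 mol
q_rxn = −q_cal = -19.9743 kJ
ΔH = -19.9743 / 0.006199 = -3222 kJ/mol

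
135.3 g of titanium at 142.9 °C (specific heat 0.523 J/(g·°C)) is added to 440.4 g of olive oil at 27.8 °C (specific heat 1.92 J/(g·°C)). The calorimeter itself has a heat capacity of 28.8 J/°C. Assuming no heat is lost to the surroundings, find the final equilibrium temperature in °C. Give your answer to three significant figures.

Heat lost by titanium = heat gained by olive oil + calorimeter.
(135.3)(0.523)(142.9 − T) = [(440.4)(1.92) + 28.8](T − 27.8)
70.7619 (142.9 − T) = 874.368 (T − 27.8)
10112 − 70.7619 T = 874.368 T − 24307
34419 = 945.1299 T
T = 36.42 °C

T_f = 36.4 °C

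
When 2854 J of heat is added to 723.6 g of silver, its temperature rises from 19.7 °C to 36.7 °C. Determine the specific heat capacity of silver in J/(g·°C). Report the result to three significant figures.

c = 0.232 J/(g·°C)

c = q / (m ΔT) = 2854 / (723.6 × 17.0)
c = 2854 / 12301.2 = 0.232 J/(g·°C)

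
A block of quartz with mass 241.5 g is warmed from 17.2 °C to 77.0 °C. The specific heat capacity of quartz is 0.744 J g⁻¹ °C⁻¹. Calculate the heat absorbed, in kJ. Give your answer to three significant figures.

q = m c ΔT = 241.5 × 0.744 × (77.0 − 17.2)
q = 241.5 × 0.744 × 59.8 = 10740 J = 10.7 kJ

q = 10.7 kJ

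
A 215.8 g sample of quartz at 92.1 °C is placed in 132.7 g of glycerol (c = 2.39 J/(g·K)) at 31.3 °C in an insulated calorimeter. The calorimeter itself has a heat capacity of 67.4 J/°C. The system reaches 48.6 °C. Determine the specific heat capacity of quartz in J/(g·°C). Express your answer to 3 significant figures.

c = 0.709 J/(g·°C)

q_gained = (132.7 × 2.39 + 67.4) × (48.6 − 31.3) = 6653 J
q_lost = 215.8 × c × (92.1 − 48.6) = 9387.3 c
Set equal: c = 6653 / 9387.3 = 0.709 J/(g·°C)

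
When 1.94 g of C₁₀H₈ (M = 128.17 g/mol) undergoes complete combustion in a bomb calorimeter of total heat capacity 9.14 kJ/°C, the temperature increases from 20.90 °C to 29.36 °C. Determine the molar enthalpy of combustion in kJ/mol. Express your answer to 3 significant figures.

ΔT = 29.36 − 20.90 = 8.46 °C
q_cal = C_cal × ΔT = 9.14 × 8.46 = 77.3244 kJ
n = 1.94 / 128.17 = 0.01514 mol
q_rxn = −q_cal = -77.3244 kJ
ΔH = -77.3244 / 0.01514 = -5107 kJ/mol

ΔH = -5110 kJ/mol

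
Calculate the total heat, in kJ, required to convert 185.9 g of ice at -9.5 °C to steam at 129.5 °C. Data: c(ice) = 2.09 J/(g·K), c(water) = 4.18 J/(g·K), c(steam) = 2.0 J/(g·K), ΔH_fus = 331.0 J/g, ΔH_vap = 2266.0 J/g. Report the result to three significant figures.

q1 (heat ice -9.5→0.0 °C): 185.9 × 2.09 × 9.5 = 3691 J
q2 (melt at 0 °C): 185.9 × 331.0 = 61533 J
q3 (heat water 0.0→100.0 °C): 185.9 × 4.18 × 100.0 = 77706 J
q4 (vaporize at 100 °C): 185.9 × 2266.0 = 421249 J
q5 (heat steam 100.0→129.5 °C): 185.9 × 2.0 × 29.5 = 10968 J
Total: 3691 + 61533 + 77706 + 421249 + 10968 = 575147 J = 575 kJ

q = 575 kJ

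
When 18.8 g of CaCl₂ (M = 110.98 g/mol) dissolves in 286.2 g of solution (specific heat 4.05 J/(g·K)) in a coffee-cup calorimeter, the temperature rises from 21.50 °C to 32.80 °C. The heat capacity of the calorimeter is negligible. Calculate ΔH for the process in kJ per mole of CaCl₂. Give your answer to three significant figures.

|ΔT| = |32.80 − 21.50| = 11.30 °C
|q_surr| = (286.2 × 4.05) × 11.30 = 1159.11 × 11.30 = 13100 J
n(CaCl₂) = 18.8 / 110.98 = 0.1694 mol
Temperature rose, so q_rxn = −|q_surr| = -13.10 kJ
ΔH = q_rxn / n = -77.33 kJ/mol

ΔH = -77.3 kJ/mol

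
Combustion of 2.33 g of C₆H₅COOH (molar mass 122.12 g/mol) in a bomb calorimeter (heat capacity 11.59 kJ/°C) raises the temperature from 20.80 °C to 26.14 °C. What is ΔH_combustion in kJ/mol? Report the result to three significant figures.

ΔT = 26.14 − 20.80 = 5.34 °C
q_cal = C_cal × ΔT = 11.59 × 5.34 = 61.8906 kJ
n = 2.33 / 122.12 = 0.01908 mol
q_rxn = −q_cal = -61.8906 kJ
ΔH = -61.8906 / 0.01908 = -3244 kJ/mol

ΔH = -3240 kJ/mol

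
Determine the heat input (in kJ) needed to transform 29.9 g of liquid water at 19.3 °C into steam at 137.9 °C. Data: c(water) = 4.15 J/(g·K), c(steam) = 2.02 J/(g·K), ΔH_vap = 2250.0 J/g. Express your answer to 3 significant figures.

q = 79.6 kJ

q1 (heat water 19.3→100.0 °C): 29.9 × 4.15 × 80.7 = 10014 J
q2 (vaporize at 100 °C): 29.9 × 2250.0 = 67275 J
q3 (heat steam 100.0→137.9 °C): 29.9 × 2.02 × 37.9 = 2289 J
Total: 10014 + 67275 + 2289 = 79578 J = 79.6 kJ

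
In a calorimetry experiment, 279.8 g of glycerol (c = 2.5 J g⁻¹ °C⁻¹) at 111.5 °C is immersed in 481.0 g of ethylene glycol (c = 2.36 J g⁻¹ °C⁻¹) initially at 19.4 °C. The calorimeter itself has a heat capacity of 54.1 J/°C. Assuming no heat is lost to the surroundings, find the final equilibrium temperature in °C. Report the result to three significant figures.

T_f = 53.5 °C

Heat lost by glycerol = heat gained by ethylene glycol + calorimeter.
(279.8)(2.5)(111.5 − T) = [(481.0)(2.36) + 54.1](T − 19.4)
699.5 (111.5 − T) = 1189.26 (T − 19.4)
77994 − 699.5 T = 1189.26 T − 23072
101066 = 1888.76 T
T = 53.51 °C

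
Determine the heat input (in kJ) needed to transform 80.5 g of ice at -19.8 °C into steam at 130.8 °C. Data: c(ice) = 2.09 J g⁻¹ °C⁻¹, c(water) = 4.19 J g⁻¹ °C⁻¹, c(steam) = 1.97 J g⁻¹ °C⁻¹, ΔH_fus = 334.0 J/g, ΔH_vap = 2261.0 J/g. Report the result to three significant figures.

q1 (heat ice -19.8→0.0 °C): 80.5 × 2.09 × 19.8 = 3331 J
q2 (melt at 0 °C): 80.5 × 334.0 = 26887 J
q3 (heat water 0.0→100.0 °C): 80.5 × 4.19 × 100.0 = 33730 J
q4 (vaporize at 100 °C): 80.5 × 2261.0 = 182011 J
q5 (heat steam 100.0→130.8 °C): 80.5 × 1.97 × 30.8 = 4884 J
Total: 3331 + 26887 + 33730 + 182011 + 4884 = 250843 J = 251 kJ

q = 251 kJ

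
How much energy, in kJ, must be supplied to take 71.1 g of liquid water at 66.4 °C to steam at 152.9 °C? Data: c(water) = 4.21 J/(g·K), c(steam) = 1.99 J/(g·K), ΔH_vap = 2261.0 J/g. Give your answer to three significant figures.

q1 (heat water 66.4→100.0 °C): 71.1 × 4.21 × 33.6 = 10058 J
q2 (vaporize at 100 °C): 71.1 × 2261.0 = 160757 J
q3 (heat steam 100.0→152.9 °C): 71.1 × 1.99 × 52.9 = 7485 J
Total: 10058 + 160757 + 7485 = 178300 J = 178 kJ

q = 178 kJ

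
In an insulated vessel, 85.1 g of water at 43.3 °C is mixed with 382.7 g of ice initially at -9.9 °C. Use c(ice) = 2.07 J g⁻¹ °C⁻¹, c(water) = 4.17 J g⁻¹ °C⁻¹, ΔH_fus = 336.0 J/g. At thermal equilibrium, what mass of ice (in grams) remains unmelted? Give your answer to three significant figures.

m_ice remaining = 360 g

Heat to warm all ice to 0 °C: 382.7×2.07×9.9 = 7842.7 J
Heat released by water cooling to 0 °C: 85.1×4.17×43.3 = 15366 J
15366 J < 7842.7 + 382.7×336.0 = 136429.9 J, so not all ice melts; final T = 0 °C.
Heat left for melting: 15366 − 7842.7 = 7523.3 J
Mass melted = 7523.3 / 336.0 = 22.39 g
Ice remaining = 382.7 − 22.39 = 360.31 g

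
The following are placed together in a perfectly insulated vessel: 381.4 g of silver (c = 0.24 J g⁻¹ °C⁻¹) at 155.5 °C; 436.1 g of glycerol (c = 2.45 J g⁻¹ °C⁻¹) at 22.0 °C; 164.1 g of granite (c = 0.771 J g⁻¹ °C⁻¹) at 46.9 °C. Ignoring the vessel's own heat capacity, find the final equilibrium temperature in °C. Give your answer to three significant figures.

Σ mᵢcᵢ(T − Tᵢ) = 0  ⇒  T = Σ mᵢcᵢTᵢ / Σ mᵢcᵢ
Σ mᵢcᵢ = 381.4×0.24 + 436.1×2.45 + 164.1×0.771 = 1286.5021
Σ mᵢcᵢTᵢ = 91.536×155.5 + 1068.445×22.0 + 126.5211×46.9 = 43673
T = 43673 / 1286.5021 = 33.947 °C

T_f = 33.9 °C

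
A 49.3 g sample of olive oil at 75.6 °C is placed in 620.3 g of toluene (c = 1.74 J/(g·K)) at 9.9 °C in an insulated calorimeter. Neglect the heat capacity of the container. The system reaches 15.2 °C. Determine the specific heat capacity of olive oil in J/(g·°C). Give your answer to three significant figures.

q_gained = (620.3 × 1.74) × (15.2 − 9.9) = 5720 J
q_lost = 49.3 × c × (75.6 − 15.2) = 2977.72 c
Set equal: c = 5720 / 2977.72 = 1.92 J/(g·°C)

c = 1.92 J/(g·°C)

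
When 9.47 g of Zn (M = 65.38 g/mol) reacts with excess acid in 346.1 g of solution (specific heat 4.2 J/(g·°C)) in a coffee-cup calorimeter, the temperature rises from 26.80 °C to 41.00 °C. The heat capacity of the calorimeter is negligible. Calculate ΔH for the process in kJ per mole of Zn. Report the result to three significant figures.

|ΔT| = |41.00 − 26.80| = 14.20 °C
|q_surr| = (346.1 × 4.2) × 14.20 = 1453.62 × 14.20 = 20640 J
n(Zn) = 9.47 / 65.38 = 0.1448 mol
Temperature rose, so q_rxn = −|q_surr| = -20.64 kJ
ΔH = q_rxn / n = -142.5 kJ/mol

ΔH = -143 kJ/mol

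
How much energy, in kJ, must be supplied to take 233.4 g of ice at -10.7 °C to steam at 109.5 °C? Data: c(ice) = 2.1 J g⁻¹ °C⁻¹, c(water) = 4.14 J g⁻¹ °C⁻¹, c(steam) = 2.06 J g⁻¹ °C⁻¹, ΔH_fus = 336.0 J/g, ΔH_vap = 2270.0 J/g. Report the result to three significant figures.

q1 (heat ice -10.7→0.0 °C): 233.4 × 2.1 × 10.7 = 5244 J
q2 (melt at 0 °C): 233.4 × 336.0 = 78422 J
q3 (heat water 0.0→100.0 °C): 233.4 × 4.14 × 100.0 = 96628 J
q4 (vaporize at 100 °C): 233.4 × 2270.0 = 529818 J
q5 (heat steam 100.0→109.5 °C): 233.4 × 2.06 × 9.5 = 4568 J
Total: 5244 + 78422 + 96628 + 529818 + 4568 = 714680 J = 715 kJ

q = 715 kJ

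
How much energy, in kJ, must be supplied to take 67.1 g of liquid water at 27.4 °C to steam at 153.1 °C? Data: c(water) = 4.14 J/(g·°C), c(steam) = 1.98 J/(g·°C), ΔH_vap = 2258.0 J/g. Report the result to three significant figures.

q = 179 kJ

q1 (heat water 27.4→100.0 °C): 67.1 × 4.14 × 72.6 = 20168 J
q2 (vaporize at 100 °C): 67.1 × 2258.0 = 151512 J
q3 (heat steam 100.0→153.1 °C): 67.1 × 1.98 × 53.1 = 7055 J
Total: 20168 + 151512 + 7055 = 178735 J = 179 kJ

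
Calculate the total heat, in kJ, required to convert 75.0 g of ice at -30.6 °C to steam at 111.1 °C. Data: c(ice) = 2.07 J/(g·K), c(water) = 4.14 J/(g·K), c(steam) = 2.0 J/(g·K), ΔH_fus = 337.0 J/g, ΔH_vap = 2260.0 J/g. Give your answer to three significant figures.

q = 232 kJ

q1 (heat ice -30.6→0.0 °C): 75.0 × 2.07 × 30.6 = 4751 J
q2 (melt at 0 °C): 75.0 × 337.0 = 25275 J
q3 (heat water 0.0→100.0 °C): 75.0 × 4.14 × 100.0 = 31050 J
q4 (vaporize at 100 °C): 75.0 × 2260.0 = 169500 J
q5 (heat steam 100.0→111.1 °C): 75.0 × 2.0 × 11.1 = 1665 J
Total: 4751 + 25275 + 31050 + 169500 + 1665 = 232241 J = 232 kJ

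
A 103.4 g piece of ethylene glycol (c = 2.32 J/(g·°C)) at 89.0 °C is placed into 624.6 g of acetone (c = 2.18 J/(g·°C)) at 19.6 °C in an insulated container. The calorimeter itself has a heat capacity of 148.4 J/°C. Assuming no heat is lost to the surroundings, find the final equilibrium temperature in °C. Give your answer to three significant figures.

Heat lost by ethylene glycol = heat gained by acetone + calorimeter.
(103.4)(2.32)(89.0 − T) = [(624.6)(2.18) + 148.4](T − 19.6)
239.888 (89.0 − T) = 1510.028 (T − 19.6)
21350 − 239.888 T = 1510.028 T − 29597
50947 = 1749.916 T
T = 29.11 °C

T_f = 29.1 °C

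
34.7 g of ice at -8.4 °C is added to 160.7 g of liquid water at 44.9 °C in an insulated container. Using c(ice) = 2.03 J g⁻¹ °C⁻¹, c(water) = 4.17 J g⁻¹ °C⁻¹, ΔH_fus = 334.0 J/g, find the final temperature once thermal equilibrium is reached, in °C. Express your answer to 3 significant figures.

Heat to bring ice to 0 °C and melt it: q₁ = 34.7×2.03×8.4 + 34.7×334.0 = 12182 J
Heat the water can supply cooling to 0 °C: 160.7×4.17×44.9 = 30088.3 J > q₁, so all ice melts.
Energy balance: 160.7×4.17×(44.9 − T) = 12182 + 34.7×4.17×(T − 0)
670.119(44.9 − T) = 12182 + 144.699 T
30088.3 − 12182 = 814.818 T
T = 17906.3 / 814.818 = 21.98 °C

T_f = 22.0 °C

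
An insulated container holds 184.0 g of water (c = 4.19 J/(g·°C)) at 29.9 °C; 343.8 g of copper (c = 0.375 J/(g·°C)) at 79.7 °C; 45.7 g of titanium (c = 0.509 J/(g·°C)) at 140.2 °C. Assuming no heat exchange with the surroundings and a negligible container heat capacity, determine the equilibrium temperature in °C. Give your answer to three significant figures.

Σ mᵢcᵢ(T − Tᵢ) = 0  ⇒  T = Σ mᵢcᵢTᵢ / Σ mᵢcᵢ
Σ mᵢcᵢ = 184.0×4.19 + 343.8×0.375 + 45.7×0.509 = 923.1463
Σ mᵢcᵢTᵢ = 770.96×29.9 + 128.925×79.7 + 23.2613×140.2 = 36588
T = 36588 / 923.1463 = 39.63 °C

T_f = 39.6 °C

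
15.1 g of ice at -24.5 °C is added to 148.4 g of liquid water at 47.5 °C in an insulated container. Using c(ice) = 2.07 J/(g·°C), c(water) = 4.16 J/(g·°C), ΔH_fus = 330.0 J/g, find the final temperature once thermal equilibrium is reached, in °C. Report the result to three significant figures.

T_f = 34.7 °C

Heat to bring ice to 0 °C and melt it: q₁ = 15.1×2.07×24.5 + 15.1×330.0 = 5748.8 J
Heat the water can supply cooling to 0 °C: 148.4×4.16×47.5 = 29323.8 J > q₁, so all ice melts.
Energy balance: 148.4×4.16×(47.5 − T) = 5748.8 + 15.1×4.16×(T − 0)
617.344(47.5 − T) = 5748.8 + 62.816 T
29323.8 − 5748.8 = 680.160 T
T = 23575.0 / 680.160 = 34.66 °C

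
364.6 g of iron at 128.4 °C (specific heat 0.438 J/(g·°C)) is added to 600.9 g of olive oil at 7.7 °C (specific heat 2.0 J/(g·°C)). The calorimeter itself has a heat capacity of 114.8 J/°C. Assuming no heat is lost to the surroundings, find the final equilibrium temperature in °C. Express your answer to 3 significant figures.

Heat lost by iron = heat gained by olive oil + calorimeter.
(364.6)(0.438)(128.4 − T) = [(600.9)(2.0) + 114.8](T − 7.7)
159.6948 (128.4 − T) = 1316.6 (T − 7.7)
20505 − 159.6948 T = 1316.6 T − 10138
30643 = 1476.2948 T
T = 20.76 °C

T_f = 20.8 °C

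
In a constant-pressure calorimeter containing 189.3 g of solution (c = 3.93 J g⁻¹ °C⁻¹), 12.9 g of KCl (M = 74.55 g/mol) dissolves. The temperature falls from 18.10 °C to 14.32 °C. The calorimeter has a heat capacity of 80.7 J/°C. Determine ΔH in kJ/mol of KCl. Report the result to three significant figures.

|ΔT| = |14.32 − 18.10| = 3.78 °C
|q_surr| = (189.3 × 3.93 + 80.7) × 3.78 = 824.649 × 3.78 = 3117 J
n(KCl) = 12.9 / 74.55 = 0.1730 mol
Temperature fell, so q_rxn = +|q_surr| = 3.117 kJ
ΔH = q_rxn / n = 18.02 kJ/mol

ΔH = 18.0 kJ/mol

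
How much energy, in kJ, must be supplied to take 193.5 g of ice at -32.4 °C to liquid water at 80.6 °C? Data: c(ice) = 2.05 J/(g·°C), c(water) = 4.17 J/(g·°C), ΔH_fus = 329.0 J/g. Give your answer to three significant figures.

q1 (heat ice -32.4→0.0 °C): 193.5 × 2.05 × 32.4 = 12852 J
q2 (melt at 0 °C): 193.5 × 329.0 = 63662 J
q3 (heat water 0.0→80.6 °C): 193.5 × 4.17 × 80.6 = 65036 J
Total: 12852 + 63662 + 65036 = 141550 J = 142 kJ

q = 142 kJ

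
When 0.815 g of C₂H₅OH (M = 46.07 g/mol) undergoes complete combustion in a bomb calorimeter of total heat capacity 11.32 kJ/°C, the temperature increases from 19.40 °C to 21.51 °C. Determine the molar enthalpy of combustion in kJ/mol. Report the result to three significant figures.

ΔH = -1350 kJ/mol

ΔT = 21.51 − 19.40 = 2.11 °C
q_cal = C_cal × ΔT = 11.32 × 2.11 = 23.8852 kJ
n = 0.815 / 46.07 = 0.01769 mol
q_rxn = −q_cal = -23.8852 kJ
ΔH = -23.8852 / 0.01769 = -1350 kJ/mol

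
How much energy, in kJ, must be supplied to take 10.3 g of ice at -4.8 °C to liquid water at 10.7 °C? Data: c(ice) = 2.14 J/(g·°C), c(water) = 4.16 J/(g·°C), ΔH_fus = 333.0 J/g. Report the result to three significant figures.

q = 3.99 kJ

q1 (heat ice -4.8→0.0 °C): 10.3 × 2.14 × 4.8 = 106 J
q2 (melt at 0 °C): 10.3 × 333.0 = 3430 J
q3 (heat water 0.0→10.7 °C): 10.3 × 4.16 × 10.7 = 458 J
Total: 106 + 3430 + 458 = 3994 J = 3.99 kJ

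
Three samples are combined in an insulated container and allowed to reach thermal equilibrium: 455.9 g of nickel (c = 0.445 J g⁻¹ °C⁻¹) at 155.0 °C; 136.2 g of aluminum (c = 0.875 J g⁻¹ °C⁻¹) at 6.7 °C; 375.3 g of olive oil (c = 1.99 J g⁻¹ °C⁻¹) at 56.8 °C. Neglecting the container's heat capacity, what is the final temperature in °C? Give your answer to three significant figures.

T_f = 69.9 °C

Σ mᵢcᵢ(T − Tᵢ) = 0  ⇒  T = Σ mᵢcᵢTᵢ / Σ mᵢcᵢ
Σ mᵢcᵢ = 455.9×0.445 + 136.2×0.875 + 375.3×1.99 = 1068.8975
Σ mᵢcᵢTᵢ = 202.8755×155.0 + 119.175×6.7 + 746.847×56.8 = 74665
T = 74665 / 1068.8975 = 69.85 °C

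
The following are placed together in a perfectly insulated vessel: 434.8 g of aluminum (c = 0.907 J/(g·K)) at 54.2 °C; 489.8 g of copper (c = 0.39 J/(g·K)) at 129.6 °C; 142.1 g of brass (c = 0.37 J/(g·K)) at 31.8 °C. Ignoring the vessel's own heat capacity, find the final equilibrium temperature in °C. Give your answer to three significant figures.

Σ mᵢcᵢ(T − Tᵢ) = 0  ⇒  T = Σ mᵢcᵢTᵢ / Σ mᵢcᵢ
Σ mᵢcᵢ = 434.8×0.907 + 489.8×0.39 + 142.1×0.37 = 637.9626
Σ mᵢcᵢTᵢ = 394.3636×54.2 + 191.022×129.6 + 52.577×31.8 = 47803
T = 47803 / 637.9626 = 74.93 °C

T_f = 74.9 °C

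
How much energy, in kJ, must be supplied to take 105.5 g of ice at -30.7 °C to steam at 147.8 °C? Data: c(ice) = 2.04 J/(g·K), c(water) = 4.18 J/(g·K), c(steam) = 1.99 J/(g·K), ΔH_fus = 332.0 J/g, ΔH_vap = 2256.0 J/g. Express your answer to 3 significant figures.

q = 334 kJ

q1 (heat ice -30.7→0.0 °C): 105.5 × 2.04 × 30.7 = 6607 J
q2 (melt at 0 °C): 105.5 × 332.0 = 35026 J
q3 (heat water 0.0→100.0 °C): 105.5 × 4.18 × 100.0 = 44099 J
q4 (vaporize at 100 °C): 105.5 × 2256.0 = 238008 J
q5 (heat steam 100.0→147.8 °C): 105.5 × 1.99 × 47.8 = 10035 J
Total: 6607 + 35026 + 44099 + 238008 + 10035 = 333775 J = 334 kJ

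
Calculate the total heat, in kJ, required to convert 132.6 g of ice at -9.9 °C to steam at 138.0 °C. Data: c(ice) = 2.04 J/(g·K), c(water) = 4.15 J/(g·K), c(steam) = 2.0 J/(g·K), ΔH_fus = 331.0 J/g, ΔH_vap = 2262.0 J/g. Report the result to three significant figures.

q1 (heat ice -9.9→0.0 °C): 132.6 × 2.04 × 9.9 = 2678 J
q2 (melt at 0 °C): 132.6 × 331.0 = 43891 J
q3 (heat water 0.0→100.0 °C): 132.6 × 4.15 × 100.0 = 55029 J
q4 (vaporize at 100 °C): 132.6 × 2262.0 = 299941 J
q5 (heat steam 100.0→138.0 °C): 132.6 × 2.0 × 38.0 = 10078 J
Total: 2678 + 43891 + 55029 + 299941 + 10078 = 411617 J = 412 kJ

q = 412 kJ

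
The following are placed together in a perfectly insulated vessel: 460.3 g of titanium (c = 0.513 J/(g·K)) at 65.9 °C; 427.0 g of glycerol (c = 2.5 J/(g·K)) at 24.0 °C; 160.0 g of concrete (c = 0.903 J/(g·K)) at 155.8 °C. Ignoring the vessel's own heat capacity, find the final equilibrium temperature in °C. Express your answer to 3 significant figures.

Σ mᵢcᵢ(T − Tᵢ) = 0  ⇒  T = Σ mᵢcᵢTᵢ / Σ mᵢcᵢ
Σ mᵢcᵢ = 460.3×0.513 + 427.0×2.5 + 160.0×0.903 = 1448.1139
Σ mᵢcᵢTᵢ = 236.1339×65.9 + 1067.5×24.0 + 144.48×155.8 = 63691
T = 63691 / 1448.1139 = 43.98 °C

T_f = 44.0 °C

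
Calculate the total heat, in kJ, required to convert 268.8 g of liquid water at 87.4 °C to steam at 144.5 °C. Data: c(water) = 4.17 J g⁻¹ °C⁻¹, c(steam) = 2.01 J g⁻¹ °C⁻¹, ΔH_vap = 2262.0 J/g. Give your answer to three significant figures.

q1 (heat water 87.4→100.0 °C): 268.8 × 4.17 × 12.6 = 14123 J
q2 (vaporize at 100 °C): 268.8 × 2262.0 = 608026 J
q3 (heat steam 100.0→144.5 °C): 268.8 × 2.01 × 44.5 = 24043 J
Total: 14123 + 608026 + 24043 = 646192 J = 646 kJ

q = 646 kJ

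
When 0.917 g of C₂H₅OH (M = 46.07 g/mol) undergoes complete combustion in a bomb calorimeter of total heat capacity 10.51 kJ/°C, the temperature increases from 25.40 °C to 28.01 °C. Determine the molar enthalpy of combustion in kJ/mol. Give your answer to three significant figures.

ΔT = 28.01 − 25.40 = 2.61 °C
q_cal = C_cal × ΔT = 10.51 × 2.61 = 27.4311 kJ
n = 0.917 / 46.07 = 0.01990 mol
q_rxn = −q_cal = -27.4311 kJ
ΔH = -27.4311 / 0.01990 = -1378 kJ/mol

ΔH = -1380 kJ/mol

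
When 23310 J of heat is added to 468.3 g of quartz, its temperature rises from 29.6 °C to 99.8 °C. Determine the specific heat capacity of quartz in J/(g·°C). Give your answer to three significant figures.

c = 0.709 J/(g·°C)

c = q / (m ΔT) = 23310 / (468.3 × 70.2)
c = 23310 / 32874.66 = 0.709 J/(g·°C)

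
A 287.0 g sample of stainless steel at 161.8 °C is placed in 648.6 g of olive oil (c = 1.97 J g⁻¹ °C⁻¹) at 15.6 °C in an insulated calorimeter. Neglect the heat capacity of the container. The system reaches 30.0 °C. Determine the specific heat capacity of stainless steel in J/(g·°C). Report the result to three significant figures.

q_gained = (648.6 × 1.97) × (30.0 − 15.6) = 18400 J
q_lost = 287.0 × c × (161.8 − 30.0) = 37826.6 c
Set equal: c = 18400 / 37826.6 = 0.486 J/(g·°C)

c = 0.486 J/(g·°C)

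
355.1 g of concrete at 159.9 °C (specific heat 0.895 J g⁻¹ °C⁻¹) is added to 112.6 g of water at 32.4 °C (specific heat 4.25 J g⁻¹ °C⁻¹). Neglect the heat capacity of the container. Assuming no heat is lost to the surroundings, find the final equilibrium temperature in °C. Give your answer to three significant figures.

T_f = 83.3 °C

Heat lost by concrete = heat gained by water.
(355.1)(0.895)(159.9 − T) = (112.6)(4.25)(T − 32.4)
317.8145 (159.9 − T) = 478.55 (T − 32.4)
50819 − 317.8145 T = 478.55 T − 15505
66324 = 796.3645 T
T = 83.28 °C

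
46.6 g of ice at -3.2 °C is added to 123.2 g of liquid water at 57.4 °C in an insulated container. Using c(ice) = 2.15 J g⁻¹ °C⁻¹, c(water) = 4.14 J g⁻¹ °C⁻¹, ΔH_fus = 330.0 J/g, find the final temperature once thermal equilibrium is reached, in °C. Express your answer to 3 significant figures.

Heat to bring ice to 0 °C and melt it: q₁ = 46.6×2.15×3.2 + 46.6×330.0 = 15699 J
Heat the water can supply cooling to 0 °C: 123.2×4.14×57.4 = 29276.8 J > q₁, so all ice melts.
Energy balance: 123.2×4.14×(57.4 − T) = 15699 + 46.6×4.14×(T − 0)
510.048(57.4 − T) = 15699 + 192.924 T
29276.8 − 15699 = 702.972 T
T = 13577.8 / 702.972 = 19.31 °C

T_f = 19.3 °C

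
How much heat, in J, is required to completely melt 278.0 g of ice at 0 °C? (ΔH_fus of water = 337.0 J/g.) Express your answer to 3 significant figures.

q = m × ΔH_fus = 278.0 × 337.0 = 93690 J

q = 93700 J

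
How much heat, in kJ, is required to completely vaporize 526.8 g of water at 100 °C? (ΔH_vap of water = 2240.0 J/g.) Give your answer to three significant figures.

q = 1180 kJ

q = m × ΔH_vap = 526.8 × 2240.0 = 1180000 J = 1180 kJ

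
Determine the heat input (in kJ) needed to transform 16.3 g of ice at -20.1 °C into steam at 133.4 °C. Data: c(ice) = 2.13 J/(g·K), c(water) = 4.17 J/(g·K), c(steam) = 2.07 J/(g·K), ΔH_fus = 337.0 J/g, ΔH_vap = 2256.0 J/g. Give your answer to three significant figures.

q = 50.9 kJ

q1 (heat ice -20.1→0.0 °C): 16.3 × 2.13 × 20.1 = 698 J
q2 (melt at 0 °C): 16.3 × 337.0 = 5493 J
q3 (heat water 0.0→100.0 °C): 16.3 × 4.17 × 100.0 = 6797 J
q4 (vaporize at 100 °C): 16.3 × 2256.0 = 36773 J
q5 (heat steam 100.0→133.4 °C): 16.3 × 2.07 × 33.4 = 1127 J
Total: 698 + 5493 + 6797 + 36773 + 1127 = 50888 J = 50.9 kJ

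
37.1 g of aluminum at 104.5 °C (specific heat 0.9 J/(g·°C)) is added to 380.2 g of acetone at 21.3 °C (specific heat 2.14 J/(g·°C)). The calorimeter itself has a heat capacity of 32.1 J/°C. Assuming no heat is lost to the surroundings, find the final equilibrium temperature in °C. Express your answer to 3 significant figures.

Heat lost by aluminum = heat gained by acetone + calorimeter.
(37.1)(0.9)(104.5 − T) = [(380.2)(2.14) + 32.1](T − 21.3)
33.39 (104.5 − T) = 845.728 (T − 21.3)
3489.3 − 33.39 T = 845.728 T − 18014
21503.3 = 879.118 T
T = 24.46 °C

T_f = 24.5 °C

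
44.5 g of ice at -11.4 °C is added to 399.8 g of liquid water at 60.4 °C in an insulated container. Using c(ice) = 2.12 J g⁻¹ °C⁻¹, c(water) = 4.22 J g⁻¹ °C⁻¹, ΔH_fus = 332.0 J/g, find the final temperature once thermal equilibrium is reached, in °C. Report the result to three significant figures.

Heat to bring ice to 0 °C and melt it: q₁ = 44.5×2.12×11.4 + 44.5×332.0 = 15849 J
Heat the water can supply cooling to 0 °C: 399.8×4.22×60.4 = 101904 J > q₁, so all ice melts.
Energy balance: 399.8×4.22×(60.4 − T) = 15849 + 44.5×4.22×(T − 0)
1687.156(60.4 − T) = 15849 + 187.79 T
101904 − 15849 = 1874.946 T
T = 86055 / 1874.946 = 45.90 °C

T_f = 45.9 °C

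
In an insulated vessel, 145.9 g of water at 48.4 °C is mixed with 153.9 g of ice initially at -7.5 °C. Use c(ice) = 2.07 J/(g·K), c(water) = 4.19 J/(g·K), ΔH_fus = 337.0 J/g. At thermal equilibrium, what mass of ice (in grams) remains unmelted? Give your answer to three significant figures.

Heat to warm all ice to 0 °C: 153.9×2.07×7.5 = 2389.3 J
Heat released by water cooling to 0 °C: 145.9×4.19×48.4 = 29588 J
29588 J < 2389.3 + 153.9×337.0 = 54253.6 J, so not all ice melts; final T = 0 °C.
Heat left for melting: 29588 − 2389.3 = 27198.7 J
Mass melted = 27198.7 / 337.0 = 80.71 g
Ice remaining = 153.9 − 80.71 = 73.19 g

m_ice remaining = 73.2 g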